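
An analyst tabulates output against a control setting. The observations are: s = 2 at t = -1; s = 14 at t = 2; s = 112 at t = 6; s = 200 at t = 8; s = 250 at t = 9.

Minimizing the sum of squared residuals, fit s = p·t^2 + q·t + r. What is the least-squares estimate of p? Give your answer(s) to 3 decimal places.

p = 3.004

The normal system XᵀX·[p, q, r]ᵀ = Xᵀs is [[11970, 1464, 186]; [1464, 186, 24]; [186, 24, 5]]·[p, q, r]ᵀ = [37140, 4548, 578]ᵀ.
Row-reducing yields p = 688/229, q = 186/229, r = -14/229.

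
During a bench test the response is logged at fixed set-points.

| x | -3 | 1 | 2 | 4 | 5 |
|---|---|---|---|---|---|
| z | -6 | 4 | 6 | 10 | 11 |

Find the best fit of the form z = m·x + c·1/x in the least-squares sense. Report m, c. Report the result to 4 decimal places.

Entries of AᵀA: Σx·x = 55, Σx·1/x = 5, Σ1/x·1/x = 5269/3600.
For Aᵀz: Σx·z = 129, Σ1/x·z = 137/10.
AᵀA·[m, c]ᵀ = Aᵀz becomes [[55, 5]; [5, 5269/3600]]·[m, c]ᵀ = [129, 137/10]ᵀ.
Eliminating c: (5269/3600)·(row 1) − 5·(row 2) gives (39959/720)·m = (5269/3600)·129 − 5·(137/10) = 144367/1200, so m = 13971/6445.
Then c = ((137/10) − 5·(13971/6445))/(5269/3600) = 2520/1289.

m = 2.1677, c = 1.9550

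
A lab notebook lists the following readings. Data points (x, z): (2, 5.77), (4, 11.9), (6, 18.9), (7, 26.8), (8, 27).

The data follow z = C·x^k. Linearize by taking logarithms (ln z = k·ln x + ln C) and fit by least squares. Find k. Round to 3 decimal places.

k = 1.156

With ln zᵢ as the transformed response and ln xᵢ as the regressor:
Σln x = 7.8966, Σ(ln x)² = 13.7233, Σln z = 13.7526, Σln x·ln z = 23.1668.
Equations: 13.7233·k + 7.8966·ln C = 23.1668;  7.8966·k + 5·ln C = 13.7526.
Slope k = (n·Σln x·ln z − Σln x·Σln z)/(n·Σ(ln x)² − (Σln x)²) = (5·23.1668 − 7.8966·13.7526)/6.2610 = 1.15567; ln C = (Σln z − k·Σln x)/n = 0.92536.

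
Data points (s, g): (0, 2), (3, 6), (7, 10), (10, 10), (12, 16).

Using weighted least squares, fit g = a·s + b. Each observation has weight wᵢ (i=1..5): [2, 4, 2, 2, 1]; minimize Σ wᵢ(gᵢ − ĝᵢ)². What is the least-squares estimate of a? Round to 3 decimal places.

a = 0.936

Sums needed: Σwᵢ·s·s = 478, Σwᵢ·s = 58, Σwᵢ·1 = 11.
And Σwᵢ·s·g = 604, Σwᵢ·g = 84.
MᵀWM·[a, b]ᵀ = MᵀWg becomes [[478, 58]; [58, 11]]·[a, b]ᵀ = [604, 84]ᵀ.
Determinant 478·11 − 58² = 1894.
a = (604·11 − 58·84)/1894 = 886/947; b = (478·84 − 58·604)/1894 = 2560/947.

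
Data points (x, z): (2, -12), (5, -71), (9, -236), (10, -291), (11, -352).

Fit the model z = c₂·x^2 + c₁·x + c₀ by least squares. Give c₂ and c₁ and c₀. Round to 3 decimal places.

c₂ = -2.977, c₁ = 0.834, c₀ = -1.476

The normal system MᵀM·[c₂, c₁, c₀]ᵀ = Mᵀz is [[31843, 3193, 331]; [3193, 331, 37]; [331, 37, 5]]·[c₂, c₁, c₀]ᵀ = [-92631, -9285, -962]ᵀ.
Inverting the 3×3 Gram matrix, [c₂, c₁, c₀]ᵀ = [-131/44, 477/572, -211/143]ᵀ.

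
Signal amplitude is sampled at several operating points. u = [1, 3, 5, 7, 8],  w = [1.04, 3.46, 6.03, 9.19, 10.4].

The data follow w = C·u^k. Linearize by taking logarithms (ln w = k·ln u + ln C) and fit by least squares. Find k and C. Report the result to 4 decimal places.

Linearized form: ln w = k·ln u + ln C. From the 5 transformed points,
XᵀX = [[11.9079, 6.7334]; [6.7334, 5]], rhs = [13.4413, 7.6372]ᵀ  (here Σln u = 6.7334, Σ(ln u)² = 11.9079, Σln w = 7.6372, Σln u·ln w = 13.4413).
Solving (det = 14.2007): k = 1.11139, ln C = 0.03074, so C = exp(0.03074) = 1.03122.

k = 1.1114, C = 1.0312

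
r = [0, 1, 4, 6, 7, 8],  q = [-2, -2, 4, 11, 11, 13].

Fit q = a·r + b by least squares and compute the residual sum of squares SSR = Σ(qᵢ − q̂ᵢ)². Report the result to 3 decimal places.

SSR = 6.700

Compute the Gram sums: Σr·r = 166, Σr = 26, Σ1 = 6.
For Mᵀq: Σr·q = 261, Σq = 35.
Normal equations: [[166, 26]; [26, 6]]·[a, b]ᵀ = [261, 35]ᵀ.
Eliminating b: 6·(row 1) − 26·(row 2) gives 320·a = 6·261 − 26·35 = 656, so a = 41/20.
Then b = (35 − 26·(41/20))/6 = -61/20.
Residuals: 21/20, -1, -23/20, 7/4, -3/10, -7/20; SSR = 67/10.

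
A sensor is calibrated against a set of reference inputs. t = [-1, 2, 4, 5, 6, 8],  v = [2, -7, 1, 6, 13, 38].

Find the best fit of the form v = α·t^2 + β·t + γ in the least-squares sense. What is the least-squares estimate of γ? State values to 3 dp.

γ = -3.026

The normal equations are: 6290·α + 924·β + 146·γ = 3040;  924·α + 146·β + 24·γ = 400;  146·α + 24·β + 6·γ = 53.
Row-reducing yields α = 7079/6380, β = -60371/15950, γ = -96527/31900.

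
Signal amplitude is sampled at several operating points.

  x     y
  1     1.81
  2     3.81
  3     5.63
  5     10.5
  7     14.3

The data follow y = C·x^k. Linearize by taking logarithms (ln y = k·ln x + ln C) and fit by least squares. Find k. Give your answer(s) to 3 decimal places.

Let Y = ln y. Fitting Y = k·ln x + ln C by least squares:
Over the data: Σln x = 5.3471, Σ(ln x)² = 8.0643, Σln y = 8.6707, Σln x·ln y = 11.7867.
Normal system: [[8.0643, 5.3471]; [5.3471, 5]]·[k, ln C]ᵀ = [11.7867, 8.6707]ᵀ.
Δ = 8.0643·5 − (5.3471)² = 11.7297; k = (11.7867·5 − 5.3471·8.6707)/11.7297 = 1.07167, ln C = (8.0643·8.6707 − 5.3471·11.7867)/11.7297 = 0.58807.

k = 1.072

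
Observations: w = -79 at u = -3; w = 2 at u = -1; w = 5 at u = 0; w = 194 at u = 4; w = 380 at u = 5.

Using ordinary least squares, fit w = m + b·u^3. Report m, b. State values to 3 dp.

m = 3.627, b = 3.005

AᵀA·[m, b]ᵀ = Aᵀw reads: 5·m + 161·b = 502;  161·m + 20451·b = 62047.
Eliminating b: 20451·(row 1) − 161·(row 2) gives 76334·m = 20451·502 − 161·62047 = 276835, so m = 276835/76334.
Then b = (62047 − 161·(276835/76334))/20451 = 229413/76334.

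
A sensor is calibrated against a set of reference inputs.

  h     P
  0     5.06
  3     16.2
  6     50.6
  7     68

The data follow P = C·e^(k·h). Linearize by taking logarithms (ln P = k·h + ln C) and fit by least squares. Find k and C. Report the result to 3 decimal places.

k = 0.375, C = 5.152

Let Y = ln P. Fitting Y = k·h + ln C by least squares:
XᵀX = [[94.0000, 16.0000]; [16.0000, 4]], rhs = [61.4353, 12.5498]ᵀ  (here Σh = 16.0000, Σ(h)² = 94.0000, Σln P = 12.5498, Σh·ln P = 61.4353).
Δ = 94.0000·4 − (16.0000)² = 120.0000; k = (61.4353·4 − 16.0000·12.5498)/120.0000 = 0.37453, ln C = (94.0000·12.5498 − 16.0000·61.4353)/120.0000 = 1.63933, so C = exp(1.63933) = 5.15173.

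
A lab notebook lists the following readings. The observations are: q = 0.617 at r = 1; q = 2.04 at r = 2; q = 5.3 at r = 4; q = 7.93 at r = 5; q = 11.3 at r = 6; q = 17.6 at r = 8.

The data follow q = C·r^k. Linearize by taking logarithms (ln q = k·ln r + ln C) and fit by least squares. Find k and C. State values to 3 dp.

Let Y = ln q. Fitting Y = k·ln r + ln C by least squares:
Σln r = 7.5601, Σ(ln r)² = 12.5270, Σln q = 9.2611, Σln r·ln q = 16.4470.
Normal system: [[12.5270, 7.5601]; [7.5601, 6]]·[k, ln C]ᵀ = [16.4470, 9.2611]ᵀ.
Slope k = (n·Σln r·ln q − Σln r·Σln q)/(n·Σ(ln r)² − (Σln r)²) = (6·16.4470 − 7.5601·9.2611)/18.0074 = 1.59196; ln C = (Σln q − k·Σln r)/n = -0.46237, so C = exp(-0.46237) = 0.62979.

k = 1.592, C = 0.630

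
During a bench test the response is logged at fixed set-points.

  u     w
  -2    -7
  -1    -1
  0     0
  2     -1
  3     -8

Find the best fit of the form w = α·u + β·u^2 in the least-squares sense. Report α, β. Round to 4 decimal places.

Compute the Gram sums: Σu·u = 18, Σu·u^2 = 26, Σu^2·u^2 = 114.
And Σu·w = -11, Σu^2·w = -105.
Normal equations: [[18, 26]; [26, 114]]·[α, β]ᵀ = [-11, -105]ᵀ.
det = 18·114 − 26² = 1376.
α = ((-11)·114 − 26·(-105))/1376 = 369/344; β = (18·(-105) − 26·(-11))/1376 = -401/344.

α = 1.0727, β = -1.1657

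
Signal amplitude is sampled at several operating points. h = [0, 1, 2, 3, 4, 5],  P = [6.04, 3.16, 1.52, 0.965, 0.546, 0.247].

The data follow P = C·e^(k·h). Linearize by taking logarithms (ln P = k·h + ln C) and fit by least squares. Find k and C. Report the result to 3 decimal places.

Linearized form: ln P = k·h + ln C. From the 6 transformed points,
Over the data: Σh = 15.0000, Σ(h)² = 55.0000, Σln P = 1.3286, Σh·ln P = -7.5313.
Normal system: [[55.0000, 15.0000]; [15.0000, 6]]·[k, ln C]ᵀ = [-7.5313, 1.3286]ᵀ.
Slope k = (n·Σh·ln P − Σh·Σln P)/(n·Σ(h)² − (Σh)²) = (6·-7.5313 − 15.0000·1.3286)/105.0000 = -0.62015; ln C = (Σln P − k·Σh)/n = 1.77181, so C = exp(1.77181) = 5.88146.

k = -0.620, C = 5.881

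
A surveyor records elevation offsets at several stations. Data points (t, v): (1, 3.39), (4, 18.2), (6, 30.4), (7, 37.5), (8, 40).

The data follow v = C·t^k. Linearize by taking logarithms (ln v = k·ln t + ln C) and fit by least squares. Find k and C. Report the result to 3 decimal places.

k = 1.211, C = 3.405

Let Y = ln v. Fitting Y = k·ln t + ln C by least squares:
XᵀX = [[13.2429, 7.2034]; [7.2034, 5]], rhs = [24.8635, 14.8499]ᵀ  (here Σln t = 7.2034, Σ(ln t)² = 13.2429, Σln v = 14.8499, Σln t·ln v = 24.8635).
Solving (det = 14.3252): k = 1.21099, ln C = 1.22533, so C = exp(1.22533) = 3.40530.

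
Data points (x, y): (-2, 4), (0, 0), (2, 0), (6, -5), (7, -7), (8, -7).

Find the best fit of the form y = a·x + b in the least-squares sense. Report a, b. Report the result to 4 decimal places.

a = -1.0838, b = 1.2934

Compute the Gram sums: Σx·x = 157, Σx = 21, Σ1 = 6.
For Mᵀy: Σx·y = -143, Σy = -15.
Normal equations: [[157, 21]; [21, 6]]·[a, b]ᵀ = [-143, -15]ᵀ.
Determinant 157·6 − 21² = 501.
a = ((-143)·6 − 21·(-15))/501 = -181/167; b = (157·(-15) − 21·(-143))/501 = 216/167.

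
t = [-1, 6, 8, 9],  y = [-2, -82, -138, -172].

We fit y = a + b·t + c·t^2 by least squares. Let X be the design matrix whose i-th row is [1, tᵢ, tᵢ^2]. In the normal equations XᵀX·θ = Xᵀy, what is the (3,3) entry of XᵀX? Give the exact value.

Row 3 ↔ basis t^2, column 3 ↔ basis t^2, so (XᵀX)_{3,3} = Σᵢ (t^2)·(t^2) = (1)·(1) + (36)·(36) + (64)·(64) + (81)·(81) = 11954.

11954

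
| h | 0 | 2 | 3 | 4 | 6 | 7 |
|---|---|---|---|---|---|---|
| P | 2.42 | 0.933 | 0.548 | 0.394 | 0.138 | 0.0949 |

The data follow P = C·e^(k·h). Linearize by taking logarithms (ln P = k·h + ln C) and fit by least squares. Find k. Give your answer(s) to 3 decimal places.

Linearized form: ln P = k·h + ln C. From the 6 transformed points,
Sums: Σh = 22.0000, Σ(h)² = 114.0000, Σln P = -5.0539, Σh·ln P = -34.0363.
Normal system: [[114.0000, 22.0000]; [22.0000, 6]]·[k, ln C]ᵀ = [-34.0363, -5.0539]ᵀ.
Δ = 114.0000·6 − (22.0000)² = 200.0000; k = (-34.0363·6 − 22.0000·-5.0539)/200.0000 = -0.46516, ln C = (114.0000·-5.0539 − 22.0000·-34.0363)/200.0000 = 0.86327.

k = -0.465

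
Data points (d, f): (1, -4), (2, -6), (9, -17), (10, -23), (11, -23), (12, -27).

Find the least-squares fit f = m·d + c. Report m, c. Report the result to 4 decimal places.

Setting ∂/∂m … = 0 gives: 451·m + 45·c = -976;  45·m + 6·c = -100.
(Σd·d = 451, Σd = 45, Σ1 = 6, Σd·f = -976, Σf = -100.)
det = 451·6 − 45² = 681.
m = ((-976)·6 − 45·(-100))/681 = -452/227; c = (451·(-100) − 45·(-976))/681 = -1180/681.

m = -1.9912, c = -1.7327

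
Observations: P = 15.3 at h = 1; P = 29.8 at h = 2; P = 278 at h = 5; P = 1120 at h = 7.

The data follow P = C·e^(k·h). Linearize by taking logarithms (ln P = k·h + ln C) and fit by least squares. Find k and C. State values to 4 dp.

Let Y = ln P. Fitting Y = k·h + ln C by least squares:
Σh = 15.0000, Σ(h)² = 79.0000, Σln P = 18.7711, Σh·ln P = 86.8026.
Equations: 79.0000·k + 15.0000·ln C = 86.8026;  15.0000·k + 4·ln C = 18.7711.
Δ = 79.0000·4 − (15.0000)² = 91.0000; k = (86.8026·4 − 15.0000·18.7711)/91.0000 = 0.72137, ln C = (79.0000·18.7711 − 15.0000·86.8026)/91.0000 = 1.98765, so C = exp(1.98765) = 7.29833.

k = 0.7214, C = 7.2983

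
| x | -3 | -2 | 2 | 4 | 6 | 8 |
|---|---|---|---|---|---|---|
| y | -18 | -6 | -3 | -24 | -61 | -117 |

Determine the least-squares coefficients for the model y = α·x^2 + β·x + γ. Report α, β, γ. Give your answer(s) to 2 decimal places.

α = -2.02, β = 1.12, γ = 3.75

The normal equations are: 5761·α + 765·β + 133·γ = -10266;  765·α + 133·β + 15·γ = -1338;  133·α + 15·β + 6·γ = -229.
Solving the 3×3 system (Gaussian elimination) gives α = -493651/244708, β = 274137/244708, γ = 458783/122354.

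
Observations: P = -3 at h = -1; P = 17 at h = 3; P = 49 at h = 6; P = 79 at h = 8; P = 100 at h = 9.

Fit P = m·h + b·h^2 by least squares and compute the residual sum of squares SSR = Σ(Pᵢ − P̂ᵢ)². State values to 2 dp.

SSR = 5.49

The normal equations are: 191·m + 1483·b = 1880;  1483·m + 12035·b = 15070.
(Σh·h = 191, Σh·h^2 = 1483, Σh^2·h^2 = 12035, Σh·P = 1880, Σh^2·P = 15070.)
det = 191·12035 − 1483² = 99396.
m = (1880·12035 − 1483·15070)/99396 = 46165/16566; b = (191·15070 − 1483·1880)/99396 = 15055/16566.
Residuals: -3098/2761, 1272/2761, -1206/2761, -4021/2761, 3610/2761; SSR = 15165/2761.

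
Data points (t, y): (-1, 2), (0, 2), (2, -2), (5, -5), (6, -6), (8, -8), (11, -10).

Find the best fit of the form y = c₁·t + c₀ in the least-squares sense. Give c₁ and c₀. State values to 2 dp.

c₁ = -1.07, c₀ = 0.87

XᵀX·[c₁, c₀]ᵀ = Xᵀy reads: 251·c₁ + 31·c₀ = -241;  31·c₁ + 7·c₀ = -27.
(Σt·t = 251, Σt = 31, Σ1 = 7, Σt·y = -241, Σy = -27.)
det = 251·7 − 31² = 796.
c₁ = ((-241)·7 − 31·(-27))/796 = -425/398; c₀ = (251·(-27) − 31·(-241))/796 = 347/398.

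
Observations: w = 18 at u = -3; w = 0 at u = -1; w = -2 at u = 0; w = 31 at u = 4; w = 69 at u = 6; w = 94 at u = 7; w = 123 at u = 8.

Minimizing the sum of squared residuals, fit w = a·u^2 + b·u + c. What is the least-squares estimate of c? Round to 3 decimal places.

Forming XᵀX = [[8131, 1107, 175]; [1107, 175, 21]; [175, 21, 7]] and Xᵀw = [15620, 2126, 333]ᵀ gives XᵀX·[a, b, c]ᵀ = Xᵀw.
Row-reducing yields a = 80563/40974, b = -2113/13658, c = -160532/143409.

c = -1.119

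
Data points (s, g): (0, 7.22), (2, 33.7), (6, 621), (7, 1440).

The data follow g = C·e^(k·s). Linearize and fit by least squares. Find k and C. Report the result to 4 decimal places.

k = 0.7492, C = 7.3151

With ln gᵢ as the transformed response and sᵢ as the regressor:
XᵀX = [[89.0000, 15.0000]; [15.0000, 4]], rhs = [96.5298, 19.1981]ᵀ  (here Σs = 15.0000, Σ(s)² = 89.0000, Σln g = 19.1981, Σs·ln g = 96.5298).
Solving (det = 131.0000): k = 0.74922, ln C = 1.98994, so C = exp(1.98994) = 7.31513.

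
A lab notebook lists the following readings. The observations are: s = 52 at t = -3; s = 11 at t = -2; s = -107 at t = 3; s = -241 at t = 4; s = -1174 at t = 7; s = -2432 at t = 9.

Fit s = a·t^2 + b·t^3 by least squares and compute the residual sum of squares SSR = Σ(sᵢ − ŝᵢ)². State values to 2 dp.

SSR = 14.07

AᵀA·[a, b]ᵀ = Aᵀs reads: 9396·a + 76848·b = -258825;  76848·a + 654708·b = -2195415.
Δ = 9396·654708 − 76848² = 246021264.
a = ((-258825)·654708 − 76848·(-2195415))/246021264 = -20598505/6833924; b = (9396·(-2195415) − 76848·(-258825))/246021264 = -20498215/6833924.
Residuals: -3175303/1708481, -1604634/1708481, 3804241/3416962, -1378461/1708481, 8593857/3416962, -2106382/1708481; SSR = 48084885/3416962.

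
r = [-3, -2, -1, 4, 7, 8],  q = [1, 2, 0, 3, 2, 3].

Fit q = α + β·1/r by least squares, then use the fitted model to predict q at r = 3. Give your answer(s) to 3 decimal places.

q̂ = 3.008

From the data, Σ1 = 6, Σ1/r = -221/168, Σ1/r·1/r = 41197/28224.
Moment sums: Σq = 11, Σ1/r·q = 13/168.
det = 6·(41197/28224) − (-221/168)² = 198341/28224.
α = (11·(41197/28224) − (-221/168)·(13/168))/(198341/28224) = 35080/15257; β = (6·(13/168) − (-221/168)·11)/(198341/28224) = 32424/15257.
At r = 3: q̂ = (35080/15257)·(1) + (32424/15257)·(1/3) = 45888/15257.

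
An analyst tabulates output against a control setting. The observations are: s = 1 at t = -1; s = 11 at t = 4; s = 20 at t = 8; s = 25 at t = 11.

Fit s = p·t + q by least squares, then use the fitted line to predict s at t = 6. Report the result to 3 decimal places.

ŝ = 15.265

MᵀM·[p, q]ᵀ = Mᵀs reads: 202·p + 22·q = 478;  22·p + 4·q = 57.
(Σt·t = 202, Σt = 22, Σ1 = 4, Σt·s = 478, Σs = 57.)
det = 202·4 − 22² = 324.
p = (478·4 − 22·57)/324 = 329/162; q = (202·57 − 22·478)/324 = 499/162.
At t = 6: ŝ = (329/162)·(6) + (499/162)·(1) = 2473/162.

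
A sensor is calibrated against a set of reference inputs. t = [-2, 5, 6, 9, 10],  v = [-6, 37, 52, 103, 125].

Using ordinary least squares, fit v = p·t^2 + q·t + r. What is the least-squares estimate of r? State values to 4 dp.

Normal-equation sums: Σt^2·t^2 = 18498, Σt^2·t = 2062, Σt^2 = 246, Σt·t = 246, Σt = 28, Σ1 = 5.
Moment sums: Σt^2·v = 23616, Σt·v = 2686, Σv = 311.
So MᵀM·[p, q, r]ᵀ = Mᵀv: [[18498, 2062, 246]; [2062, 246, 28]; [246, 28, 5]]·[p, q, r]ᵀ = [23616, 2686, 311]ᵀ.
Inverting the 3×3 Gram matrix, [p, q, r]ᵀ = [59583/63758, 217875/63758, -92918/31879]ᵀ.

r = -2.9147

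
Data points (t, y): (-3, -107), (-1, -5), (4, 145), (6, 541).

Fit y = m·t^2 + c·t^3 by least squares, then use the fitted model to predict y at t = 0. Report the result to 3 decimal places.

ŷ = 0.000

The normal equations are: 1634·m + 8556·c = 20828;  8556·m + 51482·c = 129030.
det = 1634·51482 − 8556² = 10916452.
m = (20828·51482 − 8556·129030)/10916452 = -7928396/2729113; c = (1634·129030 − 8556·20828)/10916452 = 8157663/2729113.
At t = 0: ŷ = (-7928396/2729113)·(0) + (8157663/2729113)·(0) = 0.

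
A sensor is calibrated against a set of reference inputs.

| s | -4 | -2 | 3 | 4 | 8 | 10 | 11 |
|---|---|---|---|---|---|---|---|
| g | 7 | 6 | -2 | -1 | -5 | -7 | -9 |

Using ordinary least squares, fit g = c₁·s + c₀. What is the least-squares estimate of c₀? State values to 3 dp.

c₀ = 2.936

Normal-equation sums: Σs·s = 330, Σs = 30, Σ1 = 7.
And Σs·g = -259, Σg = -11.
det = 330·7 − 30² = 1410.
c₁ = ((-259)·7 − 30·(-11))/1410 = -1483/1410; c₀ = (330·(-11) − 30·(-259))/1410 = 138/47.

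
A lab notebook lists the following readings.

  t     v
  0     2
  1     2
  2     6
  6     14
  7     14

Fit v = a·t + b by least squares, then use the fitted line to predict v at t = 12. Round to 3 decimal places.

The normal equations are: 90·a + 16·b = 196;  16·a + 5·b = 38.
det = 90·5 − 16² = 194.
a = (196·5 − 16·38)/194 = 186/97; b = (90·38 − 16·196)/194 = 142/97.
At t = 12: v̂ = (186/97)·(12) + (142/97)·(1) = 2374/97.

v̂ = 24.474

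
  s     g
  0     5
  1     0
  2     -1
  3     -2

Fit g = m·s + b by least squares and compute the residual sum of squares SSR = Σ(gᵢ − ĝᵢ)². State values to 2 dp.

SSR = 4.80

Forming XᵀX = [[14, 6]; [6, 4]] and Xᵀg = [-8, 2]ᵀ gives XᵀX·[m, b]ᵀ = Xᵀg.
Eliminating b: 4·(row 1) − 6·(row 2) gives 20·m = 4·(-8) − 6·2 = -44, so m = -11/5.
Then b = (2 − 6·(-11/5))/4 = 19/5.
Residuals: 6/5, -8/5, -2/5, 4/5; SSR = 24/5.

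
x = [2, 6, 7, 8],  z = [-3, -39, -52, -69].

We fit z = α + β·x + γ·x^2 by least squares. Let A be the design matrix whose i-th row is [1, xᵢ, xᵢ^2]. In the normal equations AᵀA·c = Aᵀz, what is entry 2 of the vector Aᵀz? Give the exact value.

Entry 2 ↔ basis x, so (Aᵀz)_{2} = Σᵢ (x)·zᵢ = (2)·(-3) + (6)·(-39) + (7)·(-52) + (8)·(-69) = -1156.

-1156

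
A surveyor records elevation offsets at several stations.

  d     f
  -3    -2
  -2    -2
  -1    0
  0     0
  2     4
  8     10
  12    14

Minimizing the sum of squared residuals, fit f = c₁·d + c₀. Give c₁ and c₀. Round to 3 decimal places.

c₁ = 1.115, c₀ = 0.881

The normal equations are: 226·c₁ + 16·c₀ = 266;  16·c₁ + 7·c₀ = 24.
(Σd·d = 226, Σd = 16, Σ1 = 7, Σd·f = 266, Σf = 24.)
Eliminating c₀: 7·(row 1) − 16·(row 2) gives 1326·c₁ = 7·266 − 16·24 = 1478, so c₁ = 739/663.
Then c₀ = (24 − 16·(739/663))/7 = 584/663.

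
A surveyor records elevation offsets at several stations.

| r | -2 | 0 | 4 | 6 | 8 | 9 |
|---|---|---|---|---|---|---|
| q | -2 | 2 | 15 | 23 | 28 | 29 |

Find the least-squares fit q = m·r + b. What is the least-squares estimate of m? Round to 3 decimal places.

The normal equations are: 201·m + 25·b = 687;  25·m + 6·b = 95.
Δ = 201·6 − 25² = 581.
m = (687·6 − 25·95)/581 = 1747/581; b = (201·95 − 25·687)/581 = 1920/581.

m = 3.007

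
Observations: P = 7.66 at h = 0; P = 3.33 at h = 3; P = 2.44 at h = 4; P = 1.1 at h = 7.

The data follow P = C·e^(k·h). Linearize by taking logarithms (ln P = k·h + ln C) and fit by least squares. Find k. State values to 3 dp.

k = -0.278

Linearized form: ln P = k·h + ln C. From the 4 transformed points,
AᵀA = [[74.0000, 14.0000]; [14.0000, 4]], rhs = [7.8441, 4.2263]ᵀ  (here Σh = 14.0000, Σ(h)² = 74.0000, Σln P = 4.2263, Σh·ln P = 7.8441).
Slope k = (n·Σh·ln P − Σh·Σln P)/(n·Σ(h)² − (Σh)²) = (4·7.8441 − 14.0000·4.2263)/100.0000 = -0.27792; ln C = (Σln P − k·Σh)/n = 2.02929.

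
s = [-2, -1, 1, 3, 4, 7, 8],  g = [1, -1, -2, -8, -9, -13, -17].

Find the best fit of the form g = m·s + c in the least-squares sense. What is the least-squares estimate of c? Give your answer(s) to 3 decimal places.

Entries of XᵀX: Σs·s = 144, Σs = 20, Σ1 = 7.
Moment sums: Σs·g = -290, Σg = -49.
det = 144·7 − 20² = 608.
m = ((-290)·7 − 20·(-49))/608 = -525/304; c = (144·(-49) − 20·(-290))/608 = -157/76.

c = -2.066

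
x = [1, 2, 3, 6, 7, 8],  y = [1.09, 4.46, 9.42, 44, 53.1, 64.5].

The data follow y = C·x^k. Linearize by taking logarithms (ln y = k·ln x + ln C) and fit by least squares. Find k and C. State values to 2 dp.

Let Y = ln y. Fitting Y = k·ln x + ln C by least squares:
Over the data: Σln x = 7.6089, Σ(ln x)² = 13.0084, Σln y = 15.7472, Σln x·ln y = 26.6746.
Normal system: [[13.0084, 7.6089]; [7.6089, 6]]·[k, ln C]ᵀ = [26.6746, 15.7472]ᵀ.
Δ = 13.0084·6 − (7.6089)² = 20.1558; k = (26.6746·6 − 7.6089·15.7472)/20.1558 = 1.99590, ln C = (13.0084·15.7472 − 7.6089·26.6746)/20.1558 = 0.09344, so C = exp(0.09344) = 1.09794.

k = 2.00, C = 1.10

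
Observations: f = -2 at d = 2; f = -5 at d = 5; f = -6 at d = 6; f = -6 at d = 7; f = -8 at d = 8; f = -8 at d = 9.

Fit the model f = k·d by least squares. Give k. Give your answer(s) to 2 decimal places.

k = -0.94

From the data, Σd·d = 259.
Moment sums: Σd·f = -243.
Normal equations: [[259]]·[k]ᵀ = [-243]ᵀ.
k = (-243)/259 = -0.938224.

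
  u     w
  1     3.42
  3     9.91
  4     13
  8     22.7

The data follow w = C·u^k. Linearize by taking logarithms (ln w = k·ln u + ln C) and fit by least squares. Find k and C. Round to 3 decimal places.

Linearized form: ln w = k·ln u + ln C. From the 4 transformed points,
Sums: Σln u = 4.5643, Σ(ln u)² = 7.4528, Σln w = 9.2105, Σln u·ln w = 12.5683.
Normal system: [[7.4528, 4.5643]; [4.5643, 4]]·[k, ln C]ᵀ = [12.5683, 9.2105]ᵀ.
Solving (det = 8.9781): k = 0.91703, ln C = 1.25622, so C = exp(1.25622) = 3.51211.

k = 0.917, C = 3.512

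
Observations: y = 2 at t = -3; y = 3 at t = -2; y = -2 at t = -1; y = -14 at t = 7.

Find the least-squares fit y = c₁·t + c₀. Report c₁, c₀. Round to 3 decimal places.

c₁ = -1.677, c₀ = -2.331

Entries of XᵀX: Σt·t = 63, Σt = 1, Σ1 = 4.
And Σt·y = -108, Σy = -11.
So XᵀX·[c₁, c₀]ᵀ = Xᵀy: [[63, 1]; [1, 4]]·[c₁, c₀]ᵀ = [-108, -11]ᵀ.
det = 63·4 − 1² = 251.
c₁ = ((-108)·4 − 1·(-11))/251 = -421/251; c₀ = (63·(-11) − 1·(-108))/251 = -585/251.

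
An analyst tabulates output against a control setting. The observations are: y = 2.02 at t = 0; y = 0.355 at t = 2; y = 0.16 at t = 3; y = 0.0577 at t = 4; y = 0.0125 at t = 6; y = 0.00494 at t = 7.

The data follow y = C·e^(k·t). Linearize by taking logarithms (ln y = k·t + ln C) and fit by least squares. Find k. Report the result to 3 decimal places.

k = -0.855

Linearized form: ln y = k·t + ln C. From the 6 transformed points,
AᵀA = [[114.0000, 22.0000]; [22.0000, 6]], rhs = [-82.4439, -14.7100]ᵀ  (here Σt = 22.0000, Σ(t)² = 114.0000, Σln y = -14.7100, Σt·ln y = -82.4439).
Solving (det = 200.0000): k = -0.85521, ln C = 0.68411.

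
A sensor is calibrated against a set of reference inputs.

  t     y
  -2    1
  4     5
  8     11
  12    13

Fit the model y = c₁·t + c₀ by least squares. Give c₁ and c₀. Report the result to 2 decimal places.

c₁ = 0.91, c₀ = 2.51

Setting ∂/∂c₁ … = 0 gives: 228·c₁ + 22·c₀ = 262;  22·c₁ + 4·c₀ = 30.
det = 228·4 − 22² = 428.
c₁ = (262·4 − 22·30)/428 = 97/107; c₀ = (228·30 − 22·262)/428 = 269/107.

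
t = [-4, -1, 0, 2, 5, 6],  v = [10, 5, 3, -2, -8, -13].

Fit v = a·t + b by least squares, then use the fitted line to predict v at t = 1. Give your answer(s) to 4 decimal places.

The normal equations are: 82·a + 8·b = -167;  8·a + 6·b = -5.
(Σt·t = 82, Σt = 8, Σ1 = 6, Σt·v = -167, Σv = -5.)
Eliminating b: 6·(row 1) − 8·(row 2) gives 428·a = 6·(-167) − 8·(-5) = -962, so a = -481/214.
Then b = ((-5) − 8·(-481/214))/6 = 463/214.
At t = 1: v̂ = (-481/214)·(1) + (463/214)·(1) = -9/107.

v̂ = -0.0841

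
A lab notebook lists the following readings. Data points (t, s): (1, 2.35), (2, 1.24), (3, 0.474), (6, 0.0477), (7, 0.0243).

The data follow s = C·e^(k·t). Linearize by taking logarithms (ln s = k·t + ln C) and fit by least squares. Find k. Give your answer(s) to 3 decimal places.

k = -0.775

Linearized form: ln s = k·t + ln C. From the 5 transformed points,
Σt = 19.0000, Σ(t)² = 99.0000, Σln s = -6.4371, Σt·ln s = -45.2329.
Equations: 99.0000·k + 19.0000·ln C = -45.2329;  19.0000·k + 5·ln C = -6.4371.
Δ = 99.0000·5 − (19.0000)² = 134.0000; k = (-45.2329·5 − 19.0000·-6.4371)/134.0000 = -0.77507, ln C = (99.0000·-6.4371 − 19.0000·-45.2329)/134.0000 = 1.65783.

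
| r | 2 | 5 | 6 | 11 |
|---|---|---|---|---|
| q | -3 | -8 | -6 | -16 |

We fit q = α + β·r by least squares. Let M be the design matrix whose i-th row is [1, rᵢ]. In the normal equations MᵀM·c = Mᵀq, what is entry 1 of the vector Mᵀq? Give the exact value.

-33

Entry 1 ↔ basis 1, so (Mᵀq)_{1} = Σᵢ qᵢ = (1)·(-3) + (1)·(-8) + (1)·(-6) + (1)·(-16) = -33.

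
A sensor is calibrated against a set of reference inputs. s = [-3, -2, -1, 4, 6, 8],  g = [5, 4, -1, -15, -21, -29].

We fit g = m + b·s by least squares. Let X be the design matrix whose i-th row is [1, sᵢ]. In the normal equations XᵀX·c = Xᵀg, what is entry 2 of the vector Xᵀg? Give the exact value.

-440

Entry 2 ↔ basis s, so (Xᵀg)_{2} = Σᵢ (s)·gᵢ = (-3)·(5) + (-2)·(4) + (-1)·(-1) + (4)·(-15) + (6)·(-21) + (8)·(-29) = -440.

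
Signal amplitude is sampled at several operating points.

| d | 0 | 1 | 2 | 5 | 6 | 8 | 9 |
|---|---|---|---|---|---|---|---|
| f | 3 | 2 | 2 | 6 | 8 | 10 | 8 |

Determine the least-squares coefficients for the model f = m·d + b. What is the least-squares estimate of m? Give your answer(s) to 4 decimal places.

m = 0.8585

The normal equations are: 211·m + 31·b = 236;  31·m + 7·b = 39.
Determinant 211·7 − 31² = 516.
m = (236·7 − 31·39)/516 = 443/516; b = (211·39 − 31·236)/516 = 913/516.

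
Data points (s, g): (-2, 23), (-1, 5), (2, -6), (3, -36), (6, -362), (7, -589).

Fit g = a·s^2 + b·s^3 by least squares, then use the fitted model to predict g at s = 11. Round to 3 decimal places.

ĝ = -2423.112

With design matrix A, AᵀA = [[3811, 24825]; [24825, 165163]] and Aᵀg = [-42144, -281428]ᵀ.
Determinant 3811·165163 − 24825² = 13155568.
a = ((-42144)·165163 − 24825·(-281428))/13155568 = 6455157/3288892; b = (3811·(-281428) − 24825·(-42144))/13155568 = -6574327/3288892.
At s = 11: ĝ = (6455157/3288892)·(121) + (-6574327/3288892)·(1331) = -1992338810/822223.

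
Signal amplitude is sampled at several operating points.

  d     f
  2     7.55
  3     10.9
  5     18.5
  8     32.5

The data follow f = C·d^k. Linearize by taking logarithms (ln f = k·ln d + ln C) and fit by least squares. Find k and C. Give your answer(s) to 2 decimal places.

Linearized form: ln f = k·ln d + ln C. From the 4 transformed points,
Σln d = 5.4806, Σ(ln d)² = 8.6018, Σln f = 10.8093, Σln d·ln f = 15.9606.
Normal system: [[8.6018, 5.4806]; [5.4806, 4]]·[k, ln C]ᵀ = [15.9606, 10.8093]ᵀ.
Solving (det = 4.3697): k = 1.05277, ln C = 1.25987, so C = exp(1.25987) = 3.52496.

k = 1.05, C = 3.52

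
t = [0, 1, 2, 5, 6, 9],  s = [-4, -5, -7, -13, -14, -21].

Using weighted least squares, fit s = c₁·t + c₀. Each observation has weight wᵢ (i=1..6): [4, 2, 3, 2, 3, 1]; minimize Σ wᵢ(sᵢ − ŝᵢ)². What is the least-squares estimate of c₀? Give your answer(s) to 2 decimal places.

Sums needed: Σwᵢ·t·t = 253, Σwᵢ·t = 45, Σwᵢ·1 = 15.
Moment sums: Σwᵢ·t·s = -623, Σwᵢ·s = -136.
Eliminating c₀: 15·(row 1) − 45·(row 2) gives 1770·c₁ = 15·(-623) − 45·(-136) = -3225, so c₁ = -215/118.
Then c₀ = ((-136) − 45·(-215/118))/15 = -6373/1770.

c₀ = -3.60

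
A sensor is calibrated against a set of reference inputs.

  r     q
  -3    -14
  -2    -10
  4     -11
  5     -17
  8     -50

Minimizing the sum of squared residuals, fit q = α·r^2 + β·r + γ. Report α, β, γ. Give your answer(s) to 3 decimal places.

The normal equations are: 5074·α + 666·β + 118·γ = -3967;  666·α + 118·β + 12·γ = -467;  118·α + 12·β + 5·γ = -102.
Solving the 3×3 system (Gaussian elimination) gives α = -67595/72076, β = 110539/72076, γ = -70201/36038.

α = -0.938, β = 1.534, γ = -1.948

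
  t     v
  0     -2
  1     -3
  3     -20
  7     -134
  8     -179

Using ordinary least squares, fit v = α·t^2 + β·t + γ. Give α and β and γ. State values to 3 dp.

α = -3.222, β = 3.749, γ = -2.586

From the data, Σt^2·t^2 = 6579, Σt^2·t = 883, Σt^2 = 123, Σt·t = 123, Σt = 19, Σ1 = 5.
Moment sums: Σt^2·v = -18205, Σt·v = -2433, Σv = -338.
XᵀX·[α, β, γ]ᵀ = Xᵀv becomes [[6579, 883, 123]; [883, 123, 19]; [123, 19, 5]]·[α, β, γ]ᵀ = [-18205, -2433, -338]ᵀ.
Row-reducing yields α = -1205/374, β = 701/187, γ = -967/374.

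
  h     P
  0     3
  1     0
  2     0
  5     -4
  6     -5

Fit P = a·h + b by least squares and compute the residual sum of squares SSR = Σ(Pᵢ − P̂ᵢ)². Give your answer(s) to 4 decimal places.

SSR = 1.6716

Normal-equation sums: Σh·h = 66, Σh = 14, Σ1 = 5.
Right-hand side: Σh·P = -50, ΣP = -6.
So XᵀX·[a, b]ᵀ = XᵀP: [[66, 14]; [14, 5]]·[a, b]ᵀ = [-50, -6]ᵀ.
Eliminating b: 5·(row 1) − 14·(row 2) gives 134·a = 5·(-50) − 14·(-6) = -166, so a = -83/67.
Then b = ((-6) − 14·(-83/67))/5 = 152/67.
Residuals: 49/67, -69/67, 14/67, -5/67, 11/67; SSR = 112/67.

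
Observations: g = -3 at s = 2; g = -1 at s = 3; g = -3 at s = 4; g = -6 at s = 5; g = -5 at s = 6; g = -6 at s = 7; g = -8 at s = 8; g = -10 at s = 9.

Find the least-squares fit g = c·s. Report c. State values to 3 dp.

c = -0.975

Normal-equation sums: Σs·s = 284.
For Aᵀg: Σs·g = -277.
AᵀA·[c]ᵀ = Aᵀg becomes [[284]]·[c]ᵀ = [-277]ᵀ.
c = (-277)/284 = -0.975352.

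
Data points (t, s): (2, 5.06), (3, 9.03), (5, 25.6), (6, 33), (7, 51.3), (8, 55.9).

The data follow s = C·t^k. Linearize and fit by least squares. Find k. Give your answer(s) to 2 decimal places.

k = 1.81

Let Y = ln s. Fitting Y = k·ln t + ln C by least squares:
XᵀX = [[15.5987, 9.2183]; [9.2183, 6]], rhs = [31.0542, 18.5223]ᵀ  (here Σln t = 9.2183, Σ(ln t)² = 15.5987, Σln s = 18.5223, Σln t·ln s = 31.0542).
Slope k = (n·Σln t·ln s − Σln t·Σln s)/(n·Σ(ln t)² − (Σln t)²) = (6·31.0542 − 9.2183·18.5223)/8.6152 = 1.80857; ln C = (Σln s − k·Σln t)/n = 0.30838.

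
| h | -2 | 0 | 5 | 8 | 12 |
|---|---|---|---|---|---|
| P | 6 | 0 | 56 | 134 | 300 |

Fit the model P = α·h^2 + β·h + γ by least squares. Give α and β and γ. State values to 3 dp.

With design matrix X, XᵀX = [[25473, 2357, 237]; [2357, 237, 23]; [237, 23, 5]] and XᵀP = [53200, 4940, 496]ᵀ.
Inverting the 3×3 Gram matrix, [α, β, γ]ᵀ = [659518/329251, 303380/329251, 4998/329251]ᵀ.

α = 2.003, β = 0.921, γ = 0.015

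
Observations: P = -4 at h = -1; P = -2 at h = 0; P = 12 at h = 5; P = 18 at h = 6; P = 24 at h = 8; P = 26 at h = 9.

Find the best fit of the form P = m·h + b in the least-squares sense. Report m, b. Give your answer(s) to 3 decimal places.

m = 3.099, b = -1.614

AᵀA·[m, b]ᵀ = AᵀP reads: 207·m + 27·b = 598;  27·m + 6·b = 74.
Determinant 207·6 − 27² = 513.
m = (598·6 − 27·74)/513 = 530/171; b = (207·74 − 27·598)/513 = -92/57.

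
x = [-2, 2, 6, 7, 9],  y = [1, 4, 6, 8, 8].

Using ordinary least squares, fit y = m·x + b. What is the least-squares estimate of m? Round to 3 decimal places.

With design matrix M, MᵀM = [[174, 22]; [22, 5]] and Mᵀy = [170, 27]ᵀ.
Δ = 174·5 − 22² = 386.
m = (170·5 − 22·27)/386 = 128/193; b = (174·27 − 22·170)/386 = 479/193.

m = 0.663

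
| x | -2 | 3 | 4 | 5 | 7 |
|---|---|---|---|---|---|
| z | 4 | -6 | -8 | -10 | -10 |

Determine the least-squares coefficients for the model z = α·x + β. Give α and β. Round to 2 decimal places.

From the data, Σx·x = 103, Σx = 17, Σ1 = 5.
Right-hand side: Σx·z = -178, Σz = -30.
MᵀM·[α, β]ᵀ = Mᵀz becomes [[103, 17]; [17, 5]]·[α, β]ᵀ = [-178, -30]ᵀ.
Eliminating β: 5·(row 1) − 17·(row 2) gives 226·α = 5·(-178) − 17·(-30) = -380, so α = -190/113.
Then β = ((-30) − 17·(-190/113))/5 = -32/113.

α = -1.68, β = -0.28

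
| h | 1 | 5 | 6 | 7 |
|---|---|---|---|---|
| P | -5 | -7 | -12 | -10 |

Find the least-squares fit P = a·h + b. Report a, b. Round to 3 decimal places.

The normal system AᵀA·[a, b]ᵀ = AᵀP is [[111, 19]; [19, 4]]·[a, b]ᵀ = [-182, -34]ᵀ.
Δ = 111·4 − 19² = 83.
a = ((-182)·4 − 19·(-34))/83 = -82/83; b = (111·(-34) − 19·(-182))/83 = -316/83.

a = -0.988, b = -3.807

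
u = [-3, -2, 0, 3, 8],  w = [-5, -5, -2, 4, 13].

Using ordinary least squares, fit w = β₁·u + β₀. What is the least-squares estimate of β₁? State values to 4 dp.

β₁ = 1.7132

Normal-equation sums: Σu·u = 86, Σu = 6, Σ1 = 5.
Right-hand side: Σu·w = 141, Σw = 5.
det = 86·5 − 6² = 394.
β₁ = (141·5 − 6·5)/394 = 675/394; β₀ = (86·5 − 6·141)/394 = -208/197.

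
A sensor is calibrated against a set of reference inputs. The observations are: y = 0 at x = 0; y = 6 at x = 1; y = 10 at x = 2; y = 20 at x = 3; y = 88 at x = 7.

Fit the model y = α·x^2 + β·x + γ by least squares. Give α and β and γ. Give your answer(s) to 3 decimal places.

Normal-equation sums: Σx^2·x^2 = 2499, Σx^2·x = 379, Σx^2 = 63, Σx·x = 63, Σx = 13, Σ1 = 5.
For Aᵀy: Σx^2·y = 4538, Σx·y = 702, Σy = 124.
Row-reducing yields α = 6497/4351, β = 8681/4351, γ = 3472/4351.

α = 1.493, β = 1.995, γ = 0.798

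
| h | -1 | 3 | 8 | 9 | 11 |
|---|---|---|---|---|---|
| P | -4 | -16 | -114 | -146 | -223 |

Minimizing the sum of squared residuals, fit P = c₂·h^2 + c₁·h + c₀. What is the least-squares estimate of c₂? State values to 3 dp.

Normal-equation sums: Σh^2·h^2 = 25380, Σh^2·h = 2598, Σh^2 = 276, Σh·h = 276, Σh = 30, Σ1 = 5.
For AᵀP: Σh^2·P = -46253, Σh·P = -4723, ΣP = -503.
Normal equations: [[25380, 2598, 276]; [2598, 276, 30]; [276, 30, 5]]·[c₂, c₁, c₀]ᵀ = [-46253, -4723, -503]ᵀ.
Solving the 3×3 system (Gaussian elimination) gives c₂ = -20081/10302, c₁ = 14077/10302, c₀ = -2062/1717.

c₂ = -1.949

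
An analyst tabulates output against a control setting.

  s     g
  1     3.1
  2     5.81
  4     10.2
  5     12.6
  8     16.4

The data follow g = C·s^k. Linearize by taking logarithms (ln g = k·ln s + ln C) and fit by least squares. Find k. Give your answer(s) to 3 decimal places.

Taking logs, ln g = k·ln s + ln C, so regress ln g on ln s.
Sums: Σln s = 5.7683, Σ(ln s)² = 9.3166, Σln g = 10.5443, Σln s·ln g = 14.3338.
Normal system: [[9.3166, 5.7683]; [5.7683, 5]]·[k, ln C]ᵀ = [14.3338, 10.5443]ᵀ.
Solving (det = 13.3096): k = 0.81487, ln C = 1.16878.

k = 0.815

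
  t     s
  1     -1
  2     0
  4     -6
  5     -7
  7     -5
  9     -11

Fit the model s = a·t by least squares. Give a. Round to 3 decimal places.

a = -1.102

With design matrix M, MᵀM = [[176]] and Mᵀs = [-194]ᵀ.
a = (-194)/176 = -1.10227.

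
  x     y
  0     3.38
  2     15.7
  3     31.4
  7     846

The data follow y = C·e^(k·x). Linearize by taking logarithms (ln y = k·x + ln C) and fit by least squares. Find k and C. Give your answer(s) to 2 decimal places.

Taking logs, ln y = k·x + ln C, so regress ln y on x.
XᵀX = [[62.0000, 12.0000]; [12.0000, 4]], rhs = [63.0314, 14.1589]ᵀ  (here Σx = 12.0000, Σ(x)² = 62.0000, Σln y = 14.1589, Σx·ln y = 63.0314).
Δ = 62.0000·4 − (12.0000)² = 104.0000; k = (63.0314·4 − 12.0000·14.1589)/104.0000 = 0.79057, ln C = (62.0000·14.1589 − 12.0000·63.0314)/104.0000 = 1.16801, so C = exp(1.16801) = 3.21559.

k = 0.79, C = 3.22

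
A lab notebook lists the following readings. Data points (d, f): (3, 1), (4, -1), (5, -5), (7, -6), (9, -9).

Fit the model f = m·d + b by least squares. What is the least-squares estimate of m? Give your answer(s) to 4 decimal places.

From the data, Σd·d = 180, Σd = 28, Σ1 = 5.
Moment sums: Σd·f = -149, Σf = -20.
So AᵀA·[m, b]ᵀ = Aᵀf: [[180, 28]; [28, 5]]·[m, b]ᵀ = [-149, -20]ᵀ.
det = 180·5 − 28² = 116.
m = ((-149)·5 − 28·(-20))/116 = -185/116; b = (180·(-20) − 28·(-149))/116 = 143/29.

m = -1.5948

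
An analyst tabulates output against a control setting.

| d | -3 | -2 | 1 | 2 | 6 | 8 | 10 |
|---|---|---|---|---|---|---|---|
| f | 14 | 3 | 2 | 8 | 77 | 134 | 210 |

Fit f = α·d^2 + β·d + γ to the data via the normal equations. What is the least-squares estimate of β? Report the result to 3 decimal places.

Compute the Gram sums: Σd^2·d^2 = 15506, Σd^2·d = 1702, Σd^2 = 218, Σd·d = 218, Σd = 22, Σ1 = 7.
And Σd^2·f = 32520, Σd·f = 3604, Σf = 448.
XᵀX·[α, β, γ]ᵀ = Xᵀf becomes [[15506, 1702, 218]; [1702, 218, 22]; [218, 22, 7]]·[α, β, γ]ᵀ = [32520, 3604, 448]ᵀ.
Solving the 3×3 system (Gaussian elimination) gives α = 464591/230622, β = 228563/230622, γ = -10172/5491.

β = 0.991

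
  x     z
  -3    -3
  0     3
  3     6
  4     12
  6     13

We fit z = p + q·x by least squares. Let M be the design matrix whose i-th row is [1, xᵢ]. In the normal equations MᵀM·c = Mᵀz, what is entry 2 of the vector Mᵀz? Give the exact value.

Entry 2 ↔ basis x, so (Mᵀz)_{2} = Σᵢ (x)·zᵢ = (-3)·(-3) + (0)·(3) + (3)·(6) + (4)·(12) + (6)·(13) = 153.

153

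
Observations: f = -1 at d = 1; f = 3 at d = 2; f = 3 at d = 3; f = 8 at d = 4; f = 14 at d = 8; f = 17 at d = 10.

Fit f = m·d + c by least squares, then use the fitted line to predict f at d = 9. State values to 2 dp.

The normal equations are: 194·m + 28·c = 328;  28·m + 6·c = 44.
Eliminating c: 6·(row 1) − 28·(row 2) gives 380·m = 6·328 − 28·44 = 736, so m = 184/95.
Then c = (44 − 28·(184/95))/6 = -162/95.
At d = 9: f̂ = (184/95)·(9) + (-162/95)·(1) = 1494/95.

f̂ = 15.73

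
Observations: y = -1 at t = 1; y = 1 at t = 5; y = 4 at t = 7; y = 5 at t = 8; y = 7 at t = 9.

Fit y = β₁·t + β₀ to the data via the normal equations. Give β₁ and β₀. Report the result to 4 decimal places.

AᵀA·[β₁, β₀]ᵀ = Aᵀy reads: 220·β₁ + 30·β₀ = 135;  30·β₁ + 5·β₀ = 16.
(Σt·t = 220, Σt = 30, Σ1 = 5, Σt·y = 135, Σy = 16.)
Determinant 220·5 − 30² = 200.
β₁ = (135·5 − 30·16)/200 = 39/40; β₀ = (220·16 − 30·135)/200 = -53/20.

β₁ = 0.9750, β₀ = -2.6500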